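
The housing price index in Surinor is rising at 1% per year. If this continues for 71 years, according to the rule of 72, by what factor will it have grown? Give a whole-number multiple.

Doubling time ≈ 72/1 = 72.00 years.
71/72.00 ≈ 1 doubling, so about 2^1 = 2×.

roughly 2 times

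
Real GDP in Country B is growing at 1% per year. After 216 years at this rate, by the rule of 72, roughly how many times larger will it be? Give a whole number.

roughly 8 times

At 1% one doubling takes ≈ 72.00 years; 216 years is 3 of them, so ×8.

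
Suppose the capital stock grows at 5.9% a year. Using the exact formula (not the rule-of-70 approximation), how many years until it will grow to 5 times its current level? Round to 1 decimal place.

t = ln(5) / ln(1 + 0.059) = 1.6094 / 0.057325 ≈ 28.08.

28.1 years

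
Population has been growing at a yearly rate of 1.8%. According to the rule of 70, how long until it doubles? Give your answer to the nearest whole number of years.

Doubling time ≈ 70 / 1.8 = 38.89 years.

approximately 39 years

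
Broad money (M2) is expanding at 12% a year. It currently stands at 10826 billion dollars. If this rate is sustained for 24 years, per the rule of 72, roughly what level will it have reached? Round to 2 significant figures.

Doubling time ≈ 72/12 = 6.00 years.
24 years is 24/6.00 ≈ 4.00 doublings, a factor of 2^4.00 ≈ 16.00.
10826 × 16.00 ≈ 170000 billion dollars.

about 170000 billion dollars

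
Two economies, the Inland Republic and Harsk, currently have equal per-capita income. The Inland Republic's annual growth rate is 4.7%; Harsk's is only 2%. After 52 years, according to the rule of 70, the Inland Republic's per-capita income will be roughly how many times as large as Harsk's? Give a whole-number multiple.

the Inland Republic pulls ahead at 2.7 pp per year, so the ratio doubles every 70/2.7 ≈ 25.93 years.
In 52 years that's 2.01 doublings: 2^2.01 ≈ 4.

4 times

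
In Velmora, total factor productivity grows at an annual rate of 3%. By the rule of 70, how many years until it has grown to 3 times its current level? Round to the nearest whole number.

around 37 years

One doubling takes 70/3 = 23.33 years.
Reaching 3× takes log₂(3) ≈ 1.58 doublings.
1.58 × 23.33 ≈ 37 years.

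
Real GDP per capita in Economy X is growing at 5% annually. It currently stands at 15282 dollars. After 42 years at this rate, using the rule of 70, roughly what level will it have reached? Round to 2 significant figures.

Doubling time ≈ 70/5 = 14.00 years.
42 years is 42/14.00 ≈ 3.00 doublings, a factor of 2^3.00 ≈ 8.00.
15282 × 8.00 ≈ 120000 dollars.

about 120000 dollars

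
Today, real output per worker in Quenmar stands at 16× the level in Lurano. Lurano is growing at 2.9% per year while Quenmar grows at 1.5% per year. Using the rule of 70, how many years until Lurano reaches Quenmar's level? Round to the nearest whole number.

What matters is the difference: 1.4 pp.
Rule of 70 on the gap: the ratio halves every 70/1.4 ≈ 50.00 years.
A 16× gap closes after 4 halvings: 4 × 50.00 ≈ 200 years.

200 years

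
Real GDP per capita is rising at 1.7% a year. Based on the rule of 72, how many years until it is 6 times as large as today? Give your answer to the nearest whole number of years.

Doubling time ≈ 72/1.7 = 42.35 years.
Reaching 6× takes log₂(6) ≈ 2.58 doublings.
2.58 × 42.35 ≈ 109 years.

approximately 109 years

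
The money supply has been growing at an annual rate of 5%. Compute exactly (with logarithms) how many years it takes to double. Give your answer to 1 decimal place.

t = ln(2) / ln(1 + 0.05) = 0.6931 / 0.048790 ≈ 14.21.

14.2 years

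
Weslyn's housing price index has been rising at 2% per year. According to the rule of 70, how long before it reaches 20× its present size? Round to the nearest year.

One doubling takes 70/2 = 35.00 years.
Reaching 20× takes log₂(20) ≈ 4.32 doublings.
4.32 × 35.00 ≈ 151 years.

151 years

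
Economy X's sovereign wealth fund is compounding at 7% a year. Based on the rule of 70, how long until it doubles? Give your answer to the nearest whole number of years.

At 7%, doubling takes about 70/7 = 10.00 years.

about 10 years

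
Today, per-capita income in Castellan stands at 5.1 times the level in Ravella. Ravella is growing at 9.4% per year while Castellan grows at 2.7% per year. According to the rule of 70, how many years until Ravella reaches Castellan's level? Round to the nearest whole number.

What matters is the difference: 6.7 pp.
Rule of 70 on the gap: the ratio halves every 70/6.7 ≈ 10.45 years.
A 5.1 times gap takes log₂(5.1) ≈ 2.35 halvings to close: 2.35 × 10.45 ≈ 25 years.

roughly 25 years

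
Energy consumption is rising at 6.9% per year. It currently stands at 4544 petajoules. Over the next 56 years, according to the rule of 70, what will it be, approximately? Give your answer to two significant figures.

about 210000 petajoules

Doubling time ≈ 70/6.9 = 10.14 years.
56 years is 56/10.14 ≈ 5.52 doublings, a factor of 2^5.52 ≈ 45.89.
4544 × 45.89 ≈ 210000 petajoules.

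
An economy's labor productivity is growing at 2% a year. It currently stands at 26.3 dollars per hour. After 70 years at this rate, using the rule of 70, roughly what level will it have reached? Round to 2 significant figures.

about 110 dollars per hour

Doubling time ≈ 70/2 = 35.00 years.
70 years is 70/35.00 ≈ 2.00 doublings, a factor of 2^2.00 ≈ 4.00.
26.3 × 4.00 ≈ 110 dollars per hour.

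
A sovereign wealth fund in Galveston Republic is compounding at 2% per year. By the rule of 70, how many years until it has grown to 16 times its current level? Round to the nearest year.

around 140 years

Doubling time ≈ 70/2 = 35.00 years.
Getting to 16× needs 4 doublings: 4 × 35.00 ≈ 140 years.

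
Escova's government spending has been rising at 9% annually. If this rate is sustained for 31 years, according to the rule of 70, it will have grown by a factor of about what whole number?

roughly 16 times

70/9 ≈ 7.78 years per doubling.
31 years fits 4 doublings: 2^4 = 16.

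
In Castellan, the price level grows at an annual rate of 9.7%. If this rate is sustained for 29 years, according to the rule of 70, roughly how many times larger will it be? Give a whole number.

16 times

At 9.7% one doubling takes ≈ 7.22 years; 29 years is 4 of them, so ×16.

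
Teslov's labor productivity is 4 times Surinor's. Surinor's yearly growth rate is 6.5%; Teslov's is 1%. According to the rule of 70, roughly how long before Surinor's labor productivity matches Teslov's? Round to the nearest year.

What matters is the difference: 5.5 pp.
Rule of 70 on the gap: the ratio halves every 70/5.5 ≈ 12.73 years.
A 4 times gap closes after 2 halvings: 2 × 12.73 ≈ 25 years.

around 25 years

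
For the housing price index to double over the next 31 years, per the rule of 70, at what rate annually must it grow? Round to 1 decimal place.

≈ 2.3%

70 / 31 ≈ 2.26, so about 2.3% annually.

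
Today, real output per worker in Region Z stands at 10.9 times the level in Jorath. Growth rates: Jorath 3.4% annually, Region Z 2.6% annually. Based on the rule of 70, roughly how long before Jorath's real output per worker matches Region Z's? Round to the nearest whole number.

What matters is the difference: 0.8 pp.
Rule of 70 on the gap: the ratio halves every 70/0.8 ≈ 87.50 years.
A 10.9 times gap takes log₂(10.9) ≈ 3.45 halvings to close: 3.45 × 87.50 ≈ 302 years.

about 302 years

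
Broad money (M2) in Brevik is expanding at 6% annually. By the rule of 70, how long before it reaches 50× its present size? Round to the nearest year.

One doubling takes 70/6 = 11.67 years.
Reaching 50× takes log₂(50) ≈ 5.64 doublings.
5.64 × 11.67 ≈ 66 years.

roughly 66 years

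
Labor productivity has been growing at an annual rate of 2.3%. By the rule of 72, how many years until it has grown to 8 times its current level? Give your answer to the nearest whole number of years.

≈ 94 years

One doubling takes 72/2.3 = 31.30 years.
8× is 3 doublings, so 3 × 31.30 ≈ 94 years.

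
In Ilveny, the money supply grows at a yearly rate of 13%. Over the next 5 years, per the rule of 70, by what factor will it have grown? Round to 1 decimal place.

Doubling time ≈ 70/13 = 5.38 years.
5 years / 5.38 ≈ 0.93 doublings → factor 2^0.93 ≈ 1.9.

approximately 1.9 times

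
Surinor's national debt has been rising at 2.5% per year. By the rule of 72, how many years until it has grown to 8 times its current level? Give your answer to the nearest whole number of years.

roughly 86 years

One doubling takes 72/2.5 = 28.80 years.
8× is 3 doublings, so 3 × 28.80 ≈ 86 years.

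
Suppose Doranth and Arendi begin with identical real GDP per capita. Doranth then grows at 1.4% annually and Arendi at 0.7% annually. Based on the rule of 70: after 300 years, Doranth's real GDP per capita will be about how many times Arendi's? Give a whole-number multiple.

Doranth pulls ahead at 0.7 pp per year, so the ratio doubles every 70/0.7 ≈ 100.00 years.
In 300 years that's 3.00 doublings: 2^3.00 ≈ 8.

approximately 8 times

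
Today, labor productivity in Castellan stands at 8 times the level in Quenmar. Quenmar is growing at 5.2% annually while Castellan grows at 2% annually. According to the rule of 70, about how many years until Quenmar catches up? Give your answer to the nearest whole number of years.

What matters is the difference: 3.2 pp.
Rule of 70 on the gap: the ratio halves every 70/3.2 ≈ 21.88 years.
An 8 times gap closes after 3 halvings: 3 × 21.88 ≈ 66 years.

around 66 years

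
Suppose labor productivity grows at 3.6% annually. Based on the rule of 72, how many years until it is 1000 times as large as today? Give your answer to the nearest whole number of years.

One doubling takes 72/3.6 = 20.00 years.
1000× is log₂ 1000 ≈ 9.97 doublings, so ≈ 9.97 × 20.00 = 199 years.

around 199 years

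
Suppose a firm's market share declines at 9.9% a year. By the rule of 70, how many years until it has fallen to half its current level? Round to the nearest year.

≈ 7 years

Halving time ≈ 70 / 9.9 = 7.07 → 7 years.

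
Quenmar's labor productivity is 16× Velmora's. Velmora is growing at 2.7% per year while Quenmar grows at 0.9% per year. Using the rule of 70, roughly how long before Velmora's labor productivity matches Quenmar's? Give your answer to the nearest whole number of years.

156 years

What matters is the difference: 1.8 pp.
Rule of 70 on the gap: the ratio halves every 70/1.8 ≈ 38.89 years.
A 16× gap closes after 4 halvings: 4 × 38.89 ≈ 156 years.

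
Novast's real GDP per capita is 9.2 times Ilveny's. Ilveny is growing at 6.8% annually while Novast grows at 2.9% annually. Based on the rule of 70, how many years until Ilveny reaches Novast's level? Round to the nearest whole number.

What matters is the difference: 3.9 pp.
Rule of 70 on the gap: the ratio halves every 70/3.9 ≈ 17.95 years.
A 9.2 times gap takes log₂(9.2) ≈ 3.20 halvings to close: 3.20 × 17.95 ≈ 57 years.

≈ 57 years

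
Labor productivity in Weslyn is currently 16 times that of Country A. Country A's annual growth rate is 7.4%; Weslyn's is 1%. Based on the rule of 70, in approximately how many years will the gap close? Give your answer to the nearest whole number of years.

The growth-rate gap is 7.4% − 1% = 6.4 percentage points.
So the ratio between them halves every 70/6.4 ≈ 10.94 years.
A 16 times gap closes after 4 halvings: 4 × 10.94 ≈ 44 years.

roughly 44 years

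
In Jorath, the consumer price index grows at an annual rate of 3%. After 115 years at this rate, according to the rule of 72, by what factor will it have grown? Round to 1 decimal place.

Doubles every ≈ 24.00 years (72/3).
115 years is 4.79 doublings; 2^4.79 ≈ 27.7×.

27.7 times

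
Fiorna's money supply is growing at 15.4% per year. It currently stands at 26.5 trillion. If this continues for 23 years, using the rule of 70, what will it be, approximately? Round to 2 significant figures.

approximately 880 trillion

Doubling time ≈ 70/15.4 = 4.55 years.
23 years is 23/4.55 ≈ 5.05 doublings, a factor of 2^5.05 ≈ 33.13.
26.5 × 33.13 ≈ 880 trillion.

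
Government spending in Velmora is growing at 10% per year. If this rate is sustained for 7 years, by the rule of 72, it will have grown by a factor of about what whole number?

around 2 times

At 10% one doubling takes ≈ 7.20 years; 7 years is 1 of them, so ×2.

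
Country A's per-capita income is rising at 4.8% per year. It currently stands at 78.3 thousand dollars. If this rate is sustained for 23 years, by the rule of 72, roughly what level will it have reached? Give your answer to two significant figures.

Doubling time ≈ 72/4.8 = 15.00 years.
23 years is 23/15.00 ≈ 1.53 doublings, a factor of 2^1.53 ≈ 2.89.
78.3 × 2.89 ≈ 230 thousand dollars.

about 230 thousand dollars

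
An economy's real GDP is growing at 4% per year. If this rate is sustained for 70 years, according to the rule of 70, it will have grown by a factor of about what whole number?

around 16 times

At 4% one doubling takes ≈ 17.50 years; 70 years is 4 of them, so ×16.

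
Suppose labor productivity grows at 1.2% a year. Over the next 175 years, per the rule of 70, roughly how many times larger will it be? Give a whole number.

70/1.2 ≈ 58.33 years per doubling.
175 years fits 3 doublings: 2^3 = 8.

≈ 8 times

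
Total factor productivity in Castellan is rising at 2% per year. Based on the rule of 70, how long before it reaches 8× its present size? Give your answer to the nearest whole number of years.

At 2% it doubles every 70/2 ≈ 35.00 years.
Getting to 8× needs 3 doublings: 3 × 35.00 ≈ 105 years.

roughly 105 years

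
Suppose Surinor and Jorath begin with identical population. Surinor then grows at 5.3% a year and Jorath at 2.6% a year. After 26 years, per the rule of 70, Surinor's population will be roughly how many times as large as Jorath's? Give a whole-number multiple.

Surinor pulls ahead at 2.7 pp per year, so the ratio doubles every 70/2.7 ≈ 25.93 years.
In 26 years that's 1.00 doublings: 2^1.00 ≈ 2.

2 times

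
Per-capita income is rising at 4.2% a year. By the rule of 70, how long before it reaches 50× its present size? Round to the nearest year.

Doubling time ≈ 70/4.2 = 16.67 years.
50× is log₂ 50 ≈ 5.64 doublings, so ≈ 5.64 × 16.67 = 94 years.

94 years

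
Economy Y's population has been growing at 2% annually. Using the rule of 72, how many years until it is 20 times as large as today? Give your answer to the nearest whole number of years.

approximately 156 years

Doubling time ≈ 72/2 = 36.00 years.
20× is log₂ 20 ≈ 4.32 doublings, so ≈ 4.32 × 36.00 = 156 years.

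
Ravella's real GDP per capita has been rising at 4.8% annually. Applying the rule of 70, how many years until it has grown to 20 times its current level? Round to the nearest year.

about 63 years

One doubling takes 70/4.8 = 14.58 years.
Reaching 20× takes log₂(20) ≈ 4.32 doublings.
4.32 × 14.58 ≈ 63 years.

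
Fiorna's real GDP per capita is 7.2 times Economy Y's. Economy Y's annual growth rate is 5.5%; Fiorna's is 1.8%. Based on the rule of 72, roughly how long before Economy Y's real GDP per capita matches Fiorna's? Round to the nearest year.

roughly 55 years

What matters is the difference: 3.7 pp.
Rule of 72 on the gap: the ratio halves every 72/3.7 ≈ 19.46 years.
A 7.2 times gap takes log₂(7.2) ≈ 2.85 halvings to close: 2.85 × 19.46 ≈ 55 years.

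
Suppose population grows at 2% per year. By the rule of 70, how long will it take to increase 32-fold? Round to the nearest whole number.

One doubling takes 70/2 = 35.00 years.
32 = 2^5, so 5 doublings → 175 years.

around 175 years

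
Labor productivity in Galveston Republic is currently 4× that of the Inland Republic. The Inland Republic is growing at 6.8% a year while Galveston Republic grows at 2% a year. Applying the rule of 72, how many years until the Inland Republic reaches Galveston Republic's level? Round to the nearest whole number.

approximately 30 years

the Inland Republic gains on Galveston Republic at 6.8% − 2% = 4.8 points a year.
At that relative rate the gap halves every 72/4.8 ≈ 15.00 years.
A 4× gap closes after 2 halvings: 2 × 15.00 ≈ 30 years.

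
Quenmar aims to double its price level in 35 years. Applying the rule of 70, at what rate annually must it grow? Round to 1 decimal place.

roughly 2.0%

70 / 35 ≈ 2.00, so about 2.0% annually.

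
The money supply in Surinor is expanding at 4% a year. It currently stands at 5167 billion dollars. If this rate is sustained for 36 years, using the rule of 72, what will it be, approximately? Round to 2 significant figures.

It doubles every 72/4 ≈ 18.00 years, so 36 years is 2.00 doublings.
2^2.00 ≈ 4.00; 5167 × 4.00 ≈ 21000 billion dollars.

roughly 21000 billion dollars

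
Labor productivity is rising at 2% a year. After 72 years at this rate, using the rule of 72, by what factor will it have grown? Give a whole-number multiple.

about 4 times

Doubling time ≈ 72/2 = 36.00 years.
72/36.00 ≈ 2 doublings, so about 2^2 = 4×.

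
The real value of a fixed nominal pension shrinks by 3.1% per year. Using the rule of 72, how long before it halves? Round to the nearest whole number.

roughly 23 years

The rule works in reverse for decay: 72/3.1 ≈ 23.23 years to halve.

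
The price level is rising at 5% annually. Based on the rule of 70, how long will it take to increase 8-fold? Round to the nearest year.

Doubling time ≈ 70/5 = 14.00 years.
Getting to 8× needs 3 doublings: 3 × 14.00 ≈ 42 years.

approximately 42 years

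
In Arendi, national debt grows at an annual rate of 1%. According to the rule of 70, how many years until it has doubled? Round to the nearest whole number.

70 years

Doubling time ≈ 70 / 1 = 70.00 years.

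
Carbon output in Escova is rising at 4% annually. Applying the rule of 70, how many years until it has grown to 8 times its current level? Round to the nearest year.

around 53 years

One doubling takes 70/4 = 17.50 years.
8 = 2^3, so 3 doublings → 53 years.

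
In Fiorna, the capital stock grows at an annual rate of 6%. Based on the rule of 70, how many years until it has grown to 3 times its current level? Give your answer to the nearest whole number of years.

Doubling time ≈ 70/6 = 11.67 years.
3× is log₂ 3 ≈ 1.58 doublings, so ≈ 1.58 × 11.67 = 18 years.

around 18 years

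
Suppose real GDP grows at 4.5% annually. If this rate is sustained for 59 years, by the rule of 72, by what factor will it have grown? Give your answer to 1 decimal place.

≈ 12.9 times

Doubling time ≈ 72/4.5 = 16.00 years.
59 years / 16.00 ≈ 3.69 doublings → factor 2^3.69 ≈ 12.9.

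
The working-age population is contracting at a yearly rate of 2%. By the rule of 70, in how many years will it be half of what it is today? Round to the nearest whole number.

The rule works in reverse for decay: 70/2 ≈ 35.00 years to halve.

35 years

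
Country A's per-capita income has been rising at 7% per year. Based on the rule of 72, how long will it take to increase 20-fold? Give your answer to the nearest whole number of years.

approximately 44 years

One doubling takes 72/7 = 10.29 years.
20× is log₂ 20 ≈ 4.32 doublings, so ≈ 4.32 × 10.29 = 44 years.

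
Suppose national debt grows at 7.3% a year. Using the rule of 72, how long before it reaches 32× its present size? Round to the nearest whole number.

≈ 49 years

Doubling time ≈ 72/7.3 = 9.86 years.
Getting to 32× needs 5 doublings: 5 × 9.86 ≈ 49 years.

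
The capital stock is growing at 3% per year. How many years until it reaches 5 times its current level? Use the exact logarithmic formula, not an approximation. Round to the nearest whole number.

t = ln(5) / ln(1 + 0.03) = 1.6094 / 0.029559 ≈ 54.45.
≈ 54 years.

54 years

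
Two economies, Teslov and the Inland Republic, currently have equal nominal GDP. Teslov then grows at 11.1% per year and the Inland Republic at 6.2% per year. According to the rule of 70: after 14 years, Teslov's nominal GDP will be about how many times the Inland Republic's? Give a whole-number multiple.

Teslov pulls ahead at 4.9 pp per year, so the ratio doubles every 70/4.9 ≈ 14.29 years.
In 14 years that's 0.98 doublings: 2^0.98 ≈ 2.

around 2 times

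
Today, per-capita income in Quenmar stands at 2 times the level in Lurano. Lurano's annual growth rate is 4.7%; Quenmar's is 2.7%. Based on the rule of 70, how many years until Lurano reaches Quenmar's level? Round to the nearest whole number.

around 35 years

What matters is the difference: 2 pp.
Rule of 70 on the gap: the ratio halves every 70/2 ≈ 35.00 years.
A 2 times gap closes after 1 halving: 1 × 35.00 ≈ 35 years.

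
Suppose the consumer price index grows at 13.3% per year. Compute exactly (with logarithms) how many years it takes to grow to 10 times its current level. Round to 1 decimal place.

18.4 years

t = ln(10) / ln(1 + 0.133) = 2.3026 / 0.124869 ≈ 18.44.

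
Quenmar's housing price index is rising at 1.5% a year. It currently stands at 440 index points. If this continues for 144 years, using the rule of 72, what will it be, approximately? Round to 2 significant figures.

Doubling time ≈ 72/1.5 = 48.00 years.
144 years is 144/48.00 ≈ 3.00 doublings, a factor of 2^3.00 ≈ 8.00.
440 × 8.00 ≈ 3500 index points.

≈ 3500 index points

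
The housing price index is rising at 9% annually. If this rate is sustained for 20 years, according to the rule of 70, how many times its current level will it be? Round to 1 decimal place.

Doubles every ≈ 7.78 years (70/9).
20 years is 2.57 doublings; 2^2.57 ≈ 5.9×.

5.9 times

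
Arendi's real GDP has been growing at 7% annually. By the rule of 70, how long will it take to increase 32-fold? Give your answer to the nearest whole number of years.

about 50 years

One doubling takes 70/7 = 10.00 years.
32 = 2^5, so 5 doublings → 50 years.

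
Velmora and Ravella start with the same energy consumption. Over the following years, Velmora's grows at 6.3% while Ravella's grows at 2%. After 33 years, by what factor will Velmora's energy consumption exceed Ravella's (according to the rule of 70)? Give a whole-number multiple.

Only the 4.3-point difference matters.
70/4.3 ≈ 16.28 years per doubling of the ratio; 33 years gives 2.03 doublings, so ≈ 4×.

about 4 times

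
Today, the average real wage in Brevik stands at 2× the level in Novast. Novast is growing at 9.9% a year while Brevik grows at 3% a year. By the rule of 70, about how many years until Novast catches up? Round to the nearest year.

approximately 10 years

The growth-rate gap is 9.9% − 3% = 6.9 percentage points.
So the ratio between them halves every 70/6.9 ≈ 10.14 years.
A 2× gap closes after 1 halving: 1 × 10.14 ≈ 10 years.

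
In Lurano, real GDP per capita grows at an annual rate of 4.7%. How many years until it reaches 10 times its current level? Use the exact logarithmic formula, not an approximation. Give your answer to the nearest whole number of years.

50 years

t = ln(10) / ln(1 + 0.047) = 2.3026 / 0.045929 ≈ 50.13.
≈ 50 years.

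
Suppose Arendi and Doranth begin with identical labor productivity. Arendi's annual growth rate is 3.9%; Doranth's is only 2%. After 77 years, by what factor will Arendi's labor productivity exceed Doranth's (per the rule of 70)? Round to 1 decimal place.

Rate gap = 3.9% − 2% = 1.9 points.
The ratio doubles every 70/1.9 ≈ 36.84 years.
77/36.84 ≈ 2.09 doublings → ratio ≈ 2^2.09 ≈ 4.3.

around 4.3 times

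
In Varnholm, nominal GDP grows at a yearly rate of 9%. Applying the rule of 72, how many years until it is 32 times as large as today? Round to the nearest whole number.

approximately 40 years

One doubling takes 72/9 = 8.00 years.
32 = 2^5, so 5 doublings → 40 years.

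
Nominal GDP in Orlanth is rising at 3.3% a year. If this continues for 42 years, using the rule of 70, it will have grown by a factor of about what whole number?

approximately 4 times

At 3.3% one doubling takes ≈ 21.21 years; 42 years is 2 of them, so ×4.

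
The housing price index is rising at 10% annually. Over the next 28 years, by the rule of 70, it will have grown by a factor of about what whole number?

about 16 times

Doubling time ≈ 70/10 = 7.00 years.
28/7.00 ≈ 4 doublings, so about 2^4 = 16×.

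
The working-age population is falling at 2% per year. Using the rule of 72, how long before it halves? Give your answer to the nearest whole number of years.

around 36 years

The rule works in reverse for decay: 72/2 ≈ 36.00 years to halve.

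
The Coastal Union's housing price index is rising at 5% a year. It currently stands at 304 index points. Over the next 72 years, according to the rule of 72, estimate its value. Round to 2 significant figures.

≈ 9700 index points

It doubles every 72/5 ≈ 14.40 years, so 72 years is 5.00 doublings.
2^5.00 ≈ 32.00; 304 × 32.00 ≈ 9700 index points.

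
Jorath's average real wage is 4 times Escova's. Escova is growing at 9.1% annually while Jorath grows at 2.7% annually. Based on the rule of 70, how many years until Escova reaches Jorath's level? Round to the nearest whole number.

22 years

Escova gains on Jorath at 9.1% − 2.7% = 6.4 points a year.
At that relative rate the gap halves every 70/6.4 ≈ 10.94 years.
A 4 times gap closes after 2 halvings: 2 × 10.94 ≈ 22 years.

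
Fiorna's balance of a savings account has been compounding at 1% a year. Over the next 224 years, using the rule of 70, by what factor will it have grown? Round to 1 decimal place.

Doubles every ≈ 70.00 years (70/1).
224 years is 3.20 doublings; 2^3.20 ≈ 9.2×.

around 9.2 times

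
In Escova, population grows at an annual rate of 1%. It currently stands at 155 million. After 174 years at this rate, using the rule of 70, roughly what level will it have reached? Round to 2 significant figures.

roughly 870 million

It doubles every 70/1 ≈ 70.00 years, so 174 years is 2.49 doublings.
2^2.49 ≈ 5.62; 155 × 5.62 ≈ 870 million.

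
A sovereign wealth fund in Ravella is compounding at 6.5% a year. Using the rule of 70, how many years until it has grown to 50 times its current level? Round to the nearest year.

roughly 61 years

Doubling time ≈ 70/6.5 = 10.77 years.
50× is log₂ 50 ≈ 5.64 doublings, so ≈ 5.64 × 10.77 = 61 years.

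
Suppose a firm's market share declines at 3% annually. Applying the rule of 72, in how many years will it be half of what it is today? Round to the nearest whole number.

Falling at 3%, it halves about every 72/3 = 24.00 years.

around 24 years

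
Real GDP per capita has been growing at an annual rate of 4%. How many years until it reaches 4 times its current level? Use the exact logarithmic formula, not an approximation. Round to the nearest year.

35 years

t = ln(4) / ln(1 + 0.04) = 1.3863 / 0.039221 ≈ 35.35.
≈ 35 years.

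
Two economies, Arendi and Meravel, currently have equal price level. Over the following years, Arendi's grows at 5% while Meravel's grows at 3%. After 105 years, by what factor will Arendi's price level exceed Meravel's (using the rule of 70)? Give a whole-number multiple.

approximately 8 times

Only the 2-point difference matters.
70/2 ≈ 35.00 years per doubling of the ratio; 105 years gives 3.00 doublings, so ≈ 8×.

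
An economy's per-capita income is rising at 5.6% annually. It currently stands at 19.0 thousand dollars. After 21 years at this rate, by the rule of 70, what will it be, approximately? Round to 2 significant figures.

It doubles every 70/5.6 ≈ 12.50 years, so 21 years is 1.68 doublings.
2^1.68 ≈ 3.20; 19.0 × 3.20 ≈ 61 thousand dollars.

around 61 thousand dollars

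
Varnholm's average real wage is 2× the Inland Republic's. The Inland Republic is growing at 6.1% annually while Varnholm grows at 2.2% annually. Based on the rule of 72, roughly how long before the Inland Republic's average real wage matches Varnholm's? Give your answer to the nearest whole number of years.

The growth-rate gap is 6.1% − 2.2% = 3.9 percentage points.
So the ratio between them halves every 72/3.9 ≈ 18.46 years.
A 2× gap closes after 1 halving: 1 × 18.46 ≈ 18 years.

≈ 18 years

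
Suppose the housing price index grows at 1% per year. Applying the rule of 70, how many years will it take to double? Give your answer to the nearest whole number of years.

around 70 years

70/1 ≈ 70.00, so it doubles roughly every 70 years.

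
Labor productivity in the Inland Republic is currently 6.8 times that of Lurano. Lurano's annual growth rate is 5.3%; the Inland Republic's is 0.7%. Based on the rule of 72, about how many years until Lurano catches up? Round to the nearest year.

The growth-rate gap is 5.3% − 0.7% = 4.6 percentage points.
So the ratio between them halves every 72/4.6 ≈ 15.65 years.
A 6.8 times gap takes log₂(6.8) ≈ 2.77 halvings to close: 2.77 × 15.65 ≈ 43 years.

43 years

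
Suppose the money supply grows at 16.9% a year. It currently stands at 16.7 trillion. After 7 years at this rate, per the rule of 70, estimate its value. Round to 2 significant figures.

roughly 54 trillion

Doubling time ≈ 70/16.9 = 4.14 years.
7 years is 7/4.14 ≈ 1.69 doublings, a factor of 2^1.69 ≈ 3.23.
16.7 × 3.23 ≈ 54 trillion.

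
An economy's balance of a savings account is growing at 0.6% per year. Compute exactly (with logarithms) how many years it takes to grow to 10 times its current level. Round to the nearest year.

t = ln(10) / ln(1 + 0.006) = 2.3026 / 0.005982 ≈ 384.92.
≈ 385 years.

385 years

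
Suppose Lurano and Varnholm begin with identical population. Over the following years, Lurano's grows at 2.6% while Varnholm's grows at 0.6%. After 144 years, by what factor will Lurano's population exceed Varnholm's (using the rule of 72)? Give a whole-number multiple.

Only the 2-point difference matters.
72/2 ≈ 36.00 years per doubling of the ratio; 144 years gives 4.00 doublings, so ≈ 16×.

around 16 times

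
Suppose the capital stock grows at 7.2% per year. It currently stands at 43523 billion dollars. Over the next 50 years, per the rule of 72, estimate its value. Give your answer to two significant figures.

It doubles every 72/7.2 ≈ 10.00 years, so 50 years is 5.00 doublings.
2^5.00 ≈ 32.00; 43523 × 32.00 ≈ 1400000 billion dollars.

about 1400000 billion dollars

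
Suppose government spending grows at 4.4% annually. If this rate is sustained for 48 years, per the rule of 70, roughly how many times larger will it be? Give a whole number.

about 8 times

At 4.4% one doubling takes ≈ 15.91 years; 48 years is 3 of them, so ×8.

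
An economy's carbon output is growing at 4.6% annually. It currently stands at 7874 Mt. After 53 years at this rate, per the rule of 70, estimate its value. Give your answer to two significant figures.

It doubles every 70/4.6 ≈ 15.22 years, so 53 years is 3.48 doublings.
2^3.48 ≈ 11.16; 7874 × 11.16 ≈ 88000 Mt.

≈ 88000 Mt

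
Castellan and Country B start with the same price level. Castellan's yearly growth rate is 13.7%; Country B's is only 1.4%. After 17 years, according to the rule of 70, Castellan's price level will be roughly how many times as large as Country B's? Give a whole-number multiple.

about 8 times

Only the 12.3-point difference matters.
70/12.3 ≈ 5.69 years per doubling of the ratio; 17 years gives 2.99 doublings, so ≈ 8×.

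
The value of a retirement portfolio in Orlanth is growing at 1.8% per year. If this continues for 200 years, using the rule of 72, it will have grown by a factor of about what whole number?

roughly 32 times

72/1.8 ≈ 40.00 years per doubling.
200 years fits 5 doublings: 2^5 = 32.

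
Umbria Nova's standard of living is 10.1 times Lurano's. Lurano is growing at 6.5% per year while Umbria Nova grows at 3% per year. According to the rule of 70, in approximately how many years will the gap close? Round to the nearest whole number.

The growth-rate gap is 6.5% − 3% = 3.5 percentage points.
So the ratio between them halves every 70/3.5 ≈ 20.00 years.
A 10.1 times gap takes log₂(10.1) ≈ 3.34 halvings to close: 3.34 × 20.00 ≈ 67 years.

approximately 67 years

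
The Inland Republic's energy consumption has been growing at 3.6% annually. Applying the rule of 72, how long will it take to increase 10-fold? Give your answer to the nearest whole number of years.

66 years

One doubling takes 72/3.6 = 20.00 years.
10× is log₂ 10 ≈ 3.32 doublings, so ≈ 3.32 × 20.00 = 66 years.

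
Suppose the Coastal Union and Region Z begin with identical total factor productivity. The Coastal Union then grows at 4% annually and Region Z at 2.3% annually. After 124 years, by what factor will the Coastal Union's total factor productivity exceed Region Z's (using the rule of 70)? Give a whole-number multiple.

Rate gap = 4% − 2.3% = 1.7 points.
The ratio doubles every 70/1.7 ≈ 41.18 years.
124/41.18 ≈ 3.01 doublings → ratio ≈ 2^3.01 ≈ 8.

around 8 times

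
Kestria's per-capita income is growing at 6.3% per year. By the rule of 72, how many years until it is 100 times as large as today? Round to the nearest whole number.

76 years

One doubling takes 72/6.3 = 11.43 years.
100× is log₂ 100 ≈ 6.64 doublings, so ≈ 6.64 × 11.43 = 76 years.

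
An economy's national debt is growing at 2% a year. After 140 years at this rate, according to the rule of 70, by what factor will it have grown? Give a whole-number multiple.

approximately 16 times

At 2% one doubling takes ≈ 35.00 years; 140 years is 4 of them, so ×16.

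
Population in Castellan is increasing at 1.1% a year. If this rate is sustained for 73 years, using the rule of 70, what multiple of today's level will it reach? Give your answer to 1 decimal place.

Doubling time ≈ 70/1.1 = 63.64 years.
73 years / 63.64 ≈ 1.15 doublings → factor 2^1.15 ≈ 2.2.

around 2.2 times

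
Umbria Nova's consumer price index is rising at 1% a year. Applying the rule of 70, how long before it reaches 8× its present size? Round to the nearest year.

≈ 210 years

At 1% it doubles every 70/1 ≈ 70.00 years.
8 = 2^3, so 3 doublings → 210 years.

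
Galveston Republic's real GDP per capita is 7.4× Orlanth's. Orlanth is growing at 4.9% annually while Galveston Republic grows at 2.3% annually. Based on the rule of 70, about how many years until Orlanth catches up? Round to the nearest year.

The growth-rate gap is 4.9% − 2.3% = 2.6 percentage points.
So the ratio between them halves every 70/2.6 ≈ 26.92 years.
A 7.4× gap takes log₂(7.4) ≈ 2.89 halvings to close: 2.89 × 26.92 ≈ 78 years.

78 years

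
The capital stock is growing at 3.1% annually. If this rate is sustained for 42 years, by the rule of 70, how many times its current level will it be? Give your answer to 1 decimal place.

≈ 3.6 times

Doubles every ≈ 22.58 years (70/3.1).
42 years is 1.86 doublings; 2^1.86 ≈ 3.6×.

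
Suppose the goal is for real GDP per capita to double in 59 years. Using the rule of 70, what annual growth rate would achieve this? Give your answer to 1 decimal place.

around 1.2% a year

70 / 59 ≈ 1.19, so about 1.2% a year.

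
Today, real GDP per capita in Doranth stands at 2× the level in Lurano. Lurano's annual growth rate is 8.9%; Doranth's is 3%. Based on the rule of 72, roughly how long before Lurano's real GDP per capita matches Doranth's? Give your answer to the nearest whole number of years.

≈ 12 years

What matters is the difference: 5.9 pp.
Rule of 72 on the gap: the ratio halves every 72/5.9 ≈ 12.20 years.
A 2× gap closes after 1 halving: 1 × 12.20 ≈ 12 years.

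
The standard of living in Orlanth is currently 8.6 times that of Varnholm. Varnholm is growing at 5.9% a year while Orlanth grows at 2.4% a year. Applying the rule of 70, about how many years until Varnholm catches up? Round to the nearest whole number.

approximately 62 years

The growth-rate gap is 5.9% − 2.4% = 3.5 percentage points.
So the ratio between them halves every 70/3.5 ≈ 20.00 years.
An 8.6 times gap takes log₂(8.6) ≈ 3.10 halvings to close: 3.10 × 20.00 ≈ 62 years.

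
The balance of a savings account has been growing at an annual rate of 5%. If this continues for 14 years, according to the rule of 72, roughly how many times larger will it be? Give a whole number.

around 2 times

At 5% one doubling takes ≈ 14.40 years; 14 years is 1 of them, so ×2.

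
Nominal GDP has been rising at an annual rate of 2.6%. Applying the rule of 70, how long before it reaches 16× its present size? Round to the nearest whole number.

roughly 108 years

One doubling takes 70/2.6 = 26.92 years.
16× is 4 doublings, so 4 × 26.92 ≈ 108 years.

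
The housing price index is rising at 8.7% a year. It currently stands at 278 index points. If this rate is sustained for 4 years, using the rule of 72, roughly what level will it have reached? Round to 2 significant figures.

It doubles every 72/8.7 ≈ 8.28 years, so 4 years is 0.48 doublings.
2^0.48 ≈ 1.39; 278 × 1.39 ≈ 390 index points.

around 390 index points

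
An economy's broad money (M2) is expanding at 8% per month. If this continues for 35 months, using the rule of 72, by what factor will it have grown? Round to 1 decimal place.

Doubles every ≈ 9.00 months (72/8).
35 months is 3.89 doublings; 2^3.89 ≈ 14.8×.

roughly 14.8 times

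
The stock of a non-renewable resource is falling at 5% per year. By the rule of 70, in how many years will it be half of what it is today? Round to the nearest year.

Halving time ≈ 70 / 5 = 14.00 → 14 years.

about 14 years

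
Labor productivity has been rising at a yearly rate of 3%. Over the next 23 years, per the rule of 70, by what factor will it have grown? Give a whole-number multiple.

Doubling time ≈ 70/3 = 23.33 years.
23/23.33 ≈ 1 doubling, so about 2^1 = 2×.

approximately 2 times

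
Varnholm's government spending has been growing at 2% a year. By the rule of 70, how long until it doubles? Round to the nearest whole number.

roughly 35 years

70/2 ≈ 35.00, so it doubles roughly every 35 years.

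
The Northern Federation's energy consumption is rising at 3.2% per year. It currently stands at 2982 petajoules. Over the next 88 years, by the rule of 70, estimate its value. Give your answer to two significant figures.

It doubles every 70/3.2 ≈ 21.88 years, so 88 years is 4.02 doublings.
2^4.02 ≈ 16.22; 2982 × 16.22 ≈ 48000 petajoules.

roughly 48000 petajoules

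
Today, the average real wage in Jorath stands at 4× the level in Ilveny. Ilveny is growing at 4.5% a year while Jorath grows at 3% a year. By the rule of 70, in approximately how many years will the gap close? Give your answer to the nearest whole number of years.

Ilveny gains on Jorath at 4.5% − 3% = 1.5 points a year.
At that relative rate the gap halves every 70/1.5 ≈ 46.67 years.
A 4× gap closes after 2 halvings: 2 × 46.67 ≈ 93 years.

≈ 93 years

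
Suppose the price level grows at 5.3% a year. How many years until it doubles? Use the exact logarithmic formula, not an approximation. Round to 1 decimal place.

13.4 years

t = ln(2) / ln(1 + 0.053) = 0.6931 / 0.051643 ≈ 13.42.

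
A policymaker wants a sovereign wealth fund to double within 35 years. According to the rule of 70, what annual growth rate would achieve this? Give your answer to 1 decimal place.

70 / 35 ≈ 2.00, so about 2.0% annually.

about 2.0% annually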